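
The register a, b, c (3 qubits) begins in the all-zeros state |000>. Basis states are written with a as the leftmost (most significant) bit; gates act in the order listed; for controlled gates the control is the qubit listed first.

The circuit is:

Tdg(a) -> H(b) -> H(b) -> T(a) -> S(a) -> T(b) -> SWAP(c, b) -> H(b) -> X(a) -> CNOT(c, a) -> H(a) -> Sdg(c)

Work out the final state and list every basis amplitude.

The final amplitudes are 1/2 on |000>, 0 on |001>, 1/2 on |010>, 0 on |011>, -1/2 on |100>, 0 on |101>, -1/2 on |110>, 0 on |111>.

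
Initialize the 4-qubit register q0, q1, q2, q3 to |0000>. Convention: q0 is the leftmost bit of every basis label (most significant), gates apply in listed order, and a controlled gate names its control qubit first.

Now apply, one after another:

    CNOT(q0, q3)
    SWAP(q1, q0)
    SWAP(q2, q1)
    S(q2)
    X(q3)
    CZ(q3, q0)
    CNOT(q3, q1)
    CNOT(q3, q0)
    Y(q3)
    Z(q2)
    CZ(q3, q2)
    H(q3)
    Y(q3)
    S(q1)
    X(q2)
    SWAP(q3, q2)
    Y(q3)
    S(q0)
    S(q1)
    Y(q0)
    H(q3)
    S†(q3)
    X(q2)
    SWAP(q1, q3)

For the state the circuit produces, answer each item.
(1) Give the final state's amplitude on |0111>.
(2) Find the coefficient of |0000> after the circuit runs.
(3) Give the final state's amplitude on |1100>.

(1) |0111> carries amplitude -1/2 in the final state.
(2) The amplitude on |0000> is 0.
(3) The final state's coefficient on |1100> equals 0.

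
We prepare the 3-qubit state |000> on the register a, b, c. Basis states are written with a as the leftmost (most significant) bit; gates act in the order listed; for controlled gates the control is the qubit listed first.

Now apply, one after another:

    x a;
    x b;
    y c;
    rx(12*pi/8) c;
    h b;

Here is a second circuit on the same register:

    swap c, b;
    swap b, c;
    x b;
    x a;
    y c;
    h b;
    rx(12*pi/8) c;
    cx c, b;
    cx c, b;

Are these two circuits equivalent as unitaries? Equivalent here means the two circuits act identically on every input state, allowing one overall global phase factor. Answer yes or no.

Yes — the two circuits implement the same unitary up to a global phase.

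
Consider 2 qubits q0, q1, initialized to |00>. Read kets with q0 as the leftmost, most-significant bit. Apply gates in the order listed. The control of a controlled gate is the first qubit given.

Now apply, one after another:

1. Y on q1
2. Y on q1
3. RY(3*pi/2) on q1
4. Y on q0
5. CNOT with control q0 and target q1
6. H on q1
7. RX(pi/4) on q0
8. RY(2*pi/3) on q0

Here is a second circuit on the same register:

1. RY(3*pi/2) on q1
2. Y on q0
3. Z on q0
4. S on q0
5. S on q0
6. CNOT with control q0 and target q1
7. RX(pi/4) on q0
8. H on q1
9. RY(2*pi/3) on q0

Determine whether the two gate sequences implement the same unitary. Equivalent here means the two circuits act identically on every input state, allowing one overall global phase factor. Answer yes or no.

Yes — the two circuits implement the same unitary up to a global phase.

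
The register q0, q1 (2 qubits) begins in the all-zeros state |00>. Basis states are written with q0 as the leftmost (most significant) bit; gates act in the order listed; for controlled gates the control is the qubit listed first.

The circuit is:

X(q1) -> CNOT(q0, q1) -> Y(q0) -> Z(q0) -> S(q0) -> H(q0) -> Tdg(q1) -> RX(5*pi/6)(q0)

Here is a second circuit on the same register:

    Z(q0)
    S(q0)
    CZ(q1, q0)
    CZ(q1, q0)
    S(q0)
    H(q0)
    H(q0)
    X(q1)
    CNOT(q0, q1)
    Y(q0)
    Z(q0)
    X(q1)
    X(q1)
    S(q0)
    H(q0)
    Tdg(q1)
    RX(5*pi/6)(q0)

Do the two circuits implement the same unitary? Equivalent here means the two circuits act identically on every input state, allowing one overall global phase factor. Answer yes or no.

Yes — the two circuits implement the same unitary up to a global phase.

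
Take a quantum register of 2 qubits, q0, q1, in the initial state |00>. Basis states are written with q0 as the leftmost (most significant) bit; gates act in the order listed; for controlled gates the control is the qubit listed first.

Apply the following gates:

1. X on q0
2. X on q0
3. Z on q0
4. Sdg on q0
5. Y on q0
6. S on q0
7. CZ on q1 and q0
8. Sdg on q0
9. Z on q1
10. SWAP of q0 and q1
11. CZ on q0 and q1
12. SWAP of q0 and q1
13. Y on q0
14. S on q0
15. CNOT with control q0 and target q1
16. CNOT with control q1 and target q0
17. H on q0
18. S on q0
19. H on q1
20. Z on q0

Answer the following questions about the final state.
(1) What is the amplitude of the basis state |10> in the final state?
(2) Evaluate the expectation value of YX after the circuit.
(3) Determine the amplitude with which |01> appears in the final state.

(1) |10> carries amplitude -I/2 in the final state. Key observation: gates 1-2 undo each other exactly, leaving only the rest of the circuit to track.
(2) The expectation value of YX is -1.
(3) The final state's coefficient on |01> equals 1/2.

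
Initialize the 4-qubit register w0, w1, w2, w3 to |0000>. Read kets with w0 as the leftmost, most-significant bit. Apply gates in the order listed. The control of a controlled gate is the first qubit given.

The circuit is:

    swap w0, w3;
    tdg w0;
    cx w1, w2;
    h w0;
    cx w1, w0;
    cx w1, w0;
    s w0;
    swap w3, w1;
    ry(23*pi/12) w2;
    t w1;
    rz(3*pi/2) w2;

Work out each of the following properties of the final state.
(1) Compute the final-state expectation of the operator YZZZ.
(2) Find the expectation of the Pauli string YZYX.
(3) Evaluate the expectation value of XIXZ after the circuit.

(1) The expectation value of YZZZ is sqrt(2)/4 + sqrt(6)/4. Key observation: steps 5-6 multiply out to the identity, so the circuit reduces to the remaining gates.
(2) The expectation value of YZYX is 0.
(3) The expectation value of XIXZ is 0.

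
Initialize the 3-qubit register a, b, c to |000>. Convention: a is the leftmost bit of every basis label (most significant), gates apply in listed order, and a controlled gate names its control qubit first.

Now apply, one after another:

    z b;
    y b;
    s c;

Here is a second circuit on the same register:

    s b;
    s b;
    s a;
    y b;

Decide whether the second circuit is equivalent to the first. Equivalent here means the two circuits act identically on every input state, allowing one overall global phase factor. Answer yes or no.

No: there is an input state on which the two circuits produce genuinely different outputs (not merely differing by a phase).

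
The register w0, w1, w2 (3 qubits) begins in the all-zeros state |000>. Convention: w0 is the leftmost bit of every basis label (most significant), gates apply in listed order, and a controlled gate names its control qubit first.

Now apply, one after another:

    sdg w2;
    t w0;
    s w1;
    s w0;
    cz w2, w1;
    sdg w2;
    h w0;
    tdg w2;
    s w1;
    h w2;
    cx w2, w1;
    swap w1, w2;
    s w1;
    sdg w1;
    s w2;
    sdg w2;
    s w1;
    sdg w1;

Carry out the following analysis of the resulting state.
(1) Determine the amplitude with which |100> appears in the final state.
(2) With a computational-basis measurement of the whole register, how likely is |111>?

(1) |100> carries amplitude 1/2 in the final state. Key observation: the block from step 13 through step 18 cancels to the identity and can be dropped.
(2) A full measurement returns |111> with probability 1/4.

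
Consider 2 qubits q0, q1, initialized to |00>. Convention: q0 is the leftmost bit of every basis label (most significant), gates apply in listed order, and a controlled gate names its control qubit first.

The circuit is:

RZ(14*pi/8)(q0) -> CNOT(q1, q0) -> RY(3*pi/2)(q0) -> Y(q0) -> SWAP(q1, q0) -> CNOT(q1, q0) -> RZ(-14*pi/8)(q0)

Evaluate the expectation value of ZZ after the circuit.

The observable ZZ averages to 1.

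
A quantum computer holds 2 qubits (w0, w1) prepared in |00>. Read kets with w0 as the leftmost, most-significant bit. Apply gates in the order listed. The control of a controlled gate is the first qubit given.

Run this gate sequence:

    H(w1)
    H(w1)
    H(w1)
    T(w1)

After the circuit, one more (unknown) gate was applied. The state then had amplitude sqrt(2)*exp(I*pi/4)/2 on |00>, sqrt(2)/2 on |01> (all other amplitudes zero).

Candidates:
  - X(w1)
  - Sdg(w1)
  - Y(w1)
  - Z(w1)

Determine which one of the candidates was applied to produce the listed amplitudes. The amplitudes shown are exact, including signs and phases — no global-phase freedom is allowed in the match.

It was X(w1) that produced the state shown. Key observation: the block from step 2 through step 3 cancels to the identity and can be dropped.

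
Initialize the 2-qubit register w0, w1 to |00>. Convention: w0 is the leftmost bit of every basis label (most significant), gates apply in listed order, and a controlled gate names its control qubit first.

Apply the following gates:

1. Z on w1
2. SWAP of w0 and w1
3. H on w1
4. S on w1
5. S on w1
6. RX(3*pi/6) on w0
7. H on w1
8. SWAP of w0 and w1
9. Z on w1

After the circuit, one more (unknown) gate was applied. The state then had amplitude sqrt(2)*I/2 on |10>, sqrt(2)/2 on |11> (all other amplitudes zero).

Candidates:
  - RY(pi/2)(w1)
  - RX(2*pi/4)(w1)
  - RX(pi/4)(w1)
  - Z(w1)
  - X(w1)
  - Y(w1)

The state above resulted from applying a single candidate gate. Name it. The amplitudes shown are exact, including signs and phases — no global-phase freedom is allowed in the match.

The unique candidate consistent with the amplitudes is X(w1).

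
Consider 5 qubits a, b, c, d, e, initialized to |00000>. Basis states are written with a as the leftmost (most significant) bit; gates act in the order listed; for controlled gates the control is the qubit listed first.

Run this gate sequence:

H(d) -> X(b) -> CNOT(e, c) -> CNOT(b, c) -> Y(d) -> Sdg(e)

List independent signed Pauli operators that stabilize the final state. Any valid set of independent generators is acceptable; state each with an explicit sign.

The stabilizer group can be generated by -IIIXI, +ZIIII, -IZIII, -IIZII, +IIIIZ, among other valid generating sets.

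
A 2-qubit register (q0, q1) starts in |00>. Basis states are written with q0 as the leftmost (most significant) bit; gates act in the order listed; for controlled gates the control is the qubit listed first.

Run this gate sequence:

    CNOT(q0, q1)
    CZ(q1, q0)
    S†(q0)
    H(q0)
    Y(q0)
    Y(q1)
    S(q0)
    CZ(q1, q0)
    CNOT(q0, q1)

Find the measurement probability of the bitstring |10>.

A full measurement returns |10> with probability 1/2.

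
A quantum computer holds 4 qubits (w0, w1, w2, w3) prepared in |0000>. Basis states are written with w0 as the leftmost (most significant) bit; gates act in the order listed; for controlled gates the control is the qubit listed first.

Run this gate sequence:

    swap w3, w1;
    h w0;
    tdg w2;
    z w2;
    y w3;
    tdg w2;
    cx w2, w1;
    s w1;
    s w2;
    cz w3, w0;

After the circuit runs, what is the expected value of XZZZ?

The expectation value of XZZZ is 1.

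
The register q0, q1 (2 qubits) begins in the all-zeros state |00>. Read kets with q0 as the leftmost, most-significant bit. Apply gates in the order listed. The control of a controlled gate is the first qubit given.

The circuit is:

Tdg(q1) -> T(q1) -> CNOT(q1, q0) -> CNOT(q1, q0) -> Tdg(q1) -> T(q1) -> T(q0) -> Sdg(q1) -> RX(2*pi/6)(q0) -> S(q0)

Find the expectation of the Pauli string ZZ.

In the final state, ZZ has expectation 1/2. Key observation: the block from step 1 through step 6 cancels to the identity and can be dropped.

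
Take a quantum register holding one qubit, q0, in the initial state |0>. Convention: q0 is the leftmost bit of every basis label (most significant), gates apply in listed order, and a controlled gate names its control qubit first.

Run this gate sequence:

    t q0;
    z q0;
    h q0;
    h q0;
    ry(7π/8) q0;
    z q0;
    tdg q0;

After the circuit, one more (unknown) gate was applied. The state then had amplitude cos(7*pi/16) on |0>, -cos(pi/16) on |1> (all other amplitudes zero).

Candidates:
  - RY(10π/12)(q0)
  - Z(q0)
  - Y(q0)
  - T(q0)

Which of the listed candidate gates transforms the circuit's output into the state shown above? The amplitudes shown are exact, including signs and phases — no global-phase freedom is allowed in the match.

The applied gate was T(q0).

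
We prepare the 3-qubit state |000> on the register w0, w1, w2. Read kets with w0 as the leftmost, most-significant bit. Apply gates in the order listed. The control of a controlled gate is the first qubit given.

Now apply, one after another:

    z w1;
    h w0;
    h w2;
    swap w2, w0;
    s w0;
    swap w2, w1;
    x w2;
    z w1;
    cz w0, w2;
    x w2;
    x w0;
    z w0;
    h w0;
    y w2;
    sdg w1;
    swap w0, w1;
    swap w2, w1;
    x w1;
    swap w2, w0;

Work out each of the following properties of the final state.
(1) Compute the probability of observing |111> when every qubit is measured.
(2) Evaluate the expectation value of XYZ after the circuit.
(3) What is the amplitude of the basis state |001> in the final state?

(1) The probability of measuring |111> is 0.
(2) The observable XYZ averages to 0.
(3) The final state's coefficient on |001> equals sqrt(2)*(1 + I)/4.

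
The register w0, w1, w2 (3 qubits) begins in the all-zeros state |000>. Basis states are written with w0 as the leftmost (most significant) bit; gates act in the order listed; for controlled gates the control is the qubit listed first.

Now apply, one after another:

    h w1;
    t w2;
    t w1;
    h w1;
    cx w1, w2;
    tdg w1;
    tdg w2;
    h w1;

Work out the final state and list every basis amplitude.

The final amplitudes are sqrt(2)*(1 + exp(I*pi/4))/4 on |000>, sqrt(2)*(-I + exp(3*I*pi/4))/4 on |001>, sqrt(2)*(1 + exp(I*pi/4))/4 on |010>, sqrt(2)*(-exp(3*I*pi/4) + I)/4 on |011>, 0 on |100>, 0 on |101>, 0 on |110>, 0 on |111>.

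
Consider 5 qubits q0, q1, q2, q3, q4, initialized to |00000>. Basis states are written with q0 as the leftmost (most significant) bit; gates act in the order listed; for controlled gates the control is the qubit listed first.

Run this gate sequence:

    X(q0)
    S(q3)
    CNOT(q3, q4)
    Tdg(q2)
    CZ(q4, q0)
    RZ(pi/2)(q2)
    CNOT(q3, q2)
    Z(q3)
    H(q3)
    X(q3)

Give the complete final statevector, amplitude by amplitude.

After the circuit, the state carries amplitude -sqrt(2)*exp(3*I*pi/4)/2 on |10000>, -sqrt(2)*exp(3*I*pi/4)/2 on |10010>, and 0 on every other basis state.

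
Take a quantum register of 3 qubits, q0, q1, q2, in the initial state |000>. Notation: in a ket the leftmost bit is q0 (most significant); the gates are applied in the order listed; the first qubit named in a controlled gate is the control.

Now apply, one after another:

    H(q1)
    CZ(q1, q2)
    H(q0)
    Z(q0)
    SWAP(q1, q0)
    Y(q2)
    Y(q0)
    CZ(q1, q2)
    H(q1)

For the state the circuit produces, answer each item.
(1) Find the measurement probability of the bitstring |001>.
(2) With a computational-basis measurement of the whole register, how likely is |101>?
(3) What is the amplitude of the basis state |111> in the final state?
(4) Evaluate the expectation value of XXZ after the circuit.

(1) The probability of measuring |001> is 1/2.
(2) The probability of measuring |101> is 1/2.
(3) The amplitude on |111> is 0.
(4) The observable XXZ averages to 0.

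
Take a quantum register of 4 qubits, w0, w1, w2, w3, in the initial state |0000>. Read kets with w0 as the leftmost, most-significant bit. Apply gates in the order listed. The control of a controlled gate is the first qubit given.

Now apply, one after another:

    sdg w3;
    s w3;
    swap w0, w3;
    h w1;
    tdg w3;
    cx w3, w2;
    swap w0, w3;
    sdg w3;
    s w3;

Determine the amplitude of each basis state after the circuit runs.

The resulting statevector has amplitude sqrt(2)/2 on |0000>, sqrt(2)/2 on |0100>, and 0 on every other basis state.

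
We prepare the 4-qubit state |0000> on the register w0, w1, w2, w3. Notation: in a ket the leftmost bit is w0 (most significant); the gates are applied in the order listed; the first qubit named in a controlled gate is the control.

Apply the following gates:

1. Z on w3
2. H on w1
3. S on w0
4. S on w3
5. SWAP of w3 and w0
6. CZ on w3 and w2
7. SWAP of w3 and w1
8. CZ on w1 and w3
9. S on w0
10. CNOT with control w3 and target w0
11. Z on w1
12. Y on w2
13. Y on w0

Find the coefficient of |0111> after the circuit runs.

|0111> carries amplitude 0 in the final state.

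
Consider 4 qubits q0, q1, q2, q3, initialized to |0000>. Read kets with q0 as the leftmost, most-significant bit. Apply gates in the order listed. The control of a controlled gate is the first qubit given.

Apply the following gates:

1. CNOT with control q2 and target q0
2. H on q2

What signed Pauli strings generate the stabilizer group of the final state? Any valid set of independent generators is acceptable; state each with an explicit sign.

One valid set of independent stabilizer generators is +IIXI, +ZIII, +IZII, +IIIZ (any independent generating set of the same group is equally correct).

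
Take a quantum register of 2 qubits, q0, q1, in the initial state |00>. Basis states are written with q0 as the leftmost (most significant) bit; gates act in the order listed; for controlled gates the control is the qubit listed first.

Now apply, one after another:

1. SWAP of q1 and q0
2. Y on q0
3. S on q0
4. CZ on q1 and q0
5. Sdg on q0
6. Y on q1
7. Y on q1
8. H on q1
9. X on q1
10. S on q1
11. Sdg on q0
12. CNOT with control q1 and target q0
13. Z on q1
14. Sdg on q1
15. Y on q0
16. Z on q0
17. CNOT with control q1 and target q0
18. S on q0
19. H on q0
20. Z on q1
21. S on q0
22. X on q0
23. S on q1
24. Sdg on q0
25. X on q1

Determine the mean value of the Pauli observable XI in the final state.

In the final state, XI has expectation -1.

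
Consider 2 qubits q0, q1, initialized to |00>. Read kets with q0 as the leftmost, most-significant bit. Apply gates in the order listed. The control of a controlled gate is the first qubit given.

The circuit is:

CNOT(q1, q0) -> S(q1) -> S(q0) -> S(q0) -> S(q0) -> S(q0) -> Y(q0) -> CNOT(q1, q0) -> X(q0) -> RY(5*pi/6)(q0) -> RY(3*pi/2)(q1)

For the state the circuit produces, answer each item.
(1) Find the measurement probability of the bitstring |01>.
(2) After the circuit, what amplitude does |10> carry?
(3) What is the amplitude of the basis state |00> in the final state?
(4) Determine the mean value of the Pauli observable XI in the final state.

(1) A full measurement returns |01> with probability 1/4 - sqrt(3)/8. Key observation: steps 3-6 multiply out to the identity, so the circuit reduces to the remaining gates.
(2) The final state's coefficient on |10> equals I*(-sqrt(3) - 1)/4.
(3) The amplitude on |00> is I*(1 - sqrt(3))/4.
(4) The observable XI averages to 1/2.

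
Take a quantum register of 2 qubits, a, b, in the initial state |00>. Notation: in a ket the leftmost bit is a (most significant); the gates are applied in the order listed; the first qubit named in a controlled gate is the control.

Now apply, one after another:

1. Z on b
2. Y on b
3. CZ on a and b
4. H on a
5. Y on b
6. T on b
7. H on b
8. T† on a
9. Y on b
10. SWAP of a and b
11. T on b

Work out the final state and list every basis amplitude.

The final amplitudes are -I/2 on |00>, -I/2 on |01>, I/2 on |10>, I/2 on |11>.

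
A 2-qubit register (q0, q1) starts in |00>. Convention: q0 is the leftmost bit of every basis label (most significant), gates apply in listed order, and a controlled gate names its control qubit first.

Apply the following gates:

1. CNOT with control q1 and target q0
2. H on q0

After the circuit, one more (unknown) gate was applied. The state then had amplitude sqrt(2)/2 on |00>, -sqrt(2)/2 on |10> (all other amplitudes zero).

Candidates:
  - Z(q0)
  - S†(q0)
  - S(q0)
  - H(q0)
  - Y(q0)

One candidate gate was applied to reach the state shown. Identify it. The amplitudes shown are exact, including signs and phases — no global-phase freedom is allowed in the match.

The unique candidate consistent with the amplitudes is Z(q0).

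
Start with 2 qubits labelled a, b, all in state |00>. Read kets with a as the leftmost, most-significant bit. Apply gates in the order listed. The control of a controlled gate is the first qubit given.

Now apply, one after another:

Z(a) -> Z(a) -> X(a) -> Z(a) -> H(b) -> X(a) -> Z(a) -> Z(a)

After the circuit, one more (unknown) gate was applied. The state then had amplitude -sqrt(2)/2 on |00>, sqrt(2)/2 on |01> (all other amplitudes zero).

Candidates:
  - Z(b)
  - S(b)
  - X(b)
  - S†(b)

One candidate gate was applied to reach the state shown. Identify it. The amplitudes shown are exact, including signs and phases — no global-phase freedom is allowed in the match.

It was Z(b) that produced the state shown.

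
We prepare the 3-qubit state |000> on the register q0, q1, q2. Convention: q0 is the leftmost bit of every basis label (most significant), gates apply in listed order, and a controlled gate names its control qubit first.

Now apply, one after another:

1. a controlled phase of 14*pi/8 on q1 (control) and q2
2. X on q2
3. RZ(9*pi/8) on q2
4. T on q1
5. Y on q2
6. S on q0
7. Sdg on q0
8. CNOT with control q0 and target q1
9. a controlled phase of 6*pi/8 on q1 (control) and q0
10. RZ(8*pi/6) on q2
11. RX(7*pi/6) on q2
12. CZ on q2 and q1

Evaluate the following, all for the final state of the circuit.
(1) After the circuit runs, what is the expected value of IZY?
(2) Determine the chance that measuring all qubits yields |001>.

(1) In the final state, IZY has expectation 1/2.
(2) The probability of measuring |001> is sqrt(3)/4 + 1/2.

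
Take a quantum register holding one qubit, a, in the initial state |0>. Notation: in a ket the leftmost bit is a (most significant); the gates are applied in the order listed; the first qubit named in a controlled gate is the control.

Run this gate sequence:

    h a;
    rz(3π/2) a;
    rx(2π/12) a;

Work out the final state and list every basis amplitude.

The resulting statevector has amplitude -exp(I*pi/4)/2 on |0>, sqrt(3)*exp(3*I*pi/4)/2 on |1>.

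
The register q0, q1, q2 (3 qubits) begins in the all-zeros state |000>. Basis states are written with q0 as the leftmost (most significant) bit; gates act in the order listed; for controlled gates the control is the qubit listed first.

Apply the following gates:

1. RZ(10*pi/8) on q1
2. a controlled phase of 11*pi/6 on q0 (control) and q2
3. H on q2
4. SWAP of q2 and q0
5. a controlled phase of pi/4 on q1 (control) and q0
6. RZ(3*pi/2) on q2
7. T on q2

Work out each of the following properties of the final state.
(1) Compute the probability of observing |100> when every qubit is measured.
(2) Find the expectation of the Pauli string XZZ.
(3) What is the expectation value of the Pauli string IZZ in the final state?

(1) Outcome |100> occurs with probability 1/2.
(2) The expectation value of XZZ is 1.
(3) In the final state, IZZ has expectation 1.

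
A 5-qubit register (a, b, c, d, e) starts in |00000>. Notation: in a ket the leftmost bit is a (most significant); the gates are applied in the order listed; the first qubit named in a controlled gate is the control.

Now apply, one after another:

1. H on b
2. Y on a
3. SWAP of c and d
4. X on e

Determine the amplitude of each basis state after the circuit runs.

The resulting statevector has amplitude sqrt(2)*I/2 on |10001>, sqrt(2)*I/2 on |11001>, and 0 on every other basis state.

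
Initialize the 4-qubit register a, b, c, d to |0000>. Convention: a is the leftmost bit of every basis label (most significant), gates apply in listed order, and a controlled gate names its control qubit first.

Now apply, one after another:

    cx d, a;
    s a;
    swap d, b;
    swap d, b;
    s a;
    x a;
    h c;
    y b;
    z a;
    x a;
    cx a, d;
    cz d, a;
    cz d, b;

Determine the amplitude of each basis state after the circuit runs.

After the circuit, the state carries amplitude -sqrt(2)*I/2 on |0100>, -sqrt(2)*I/2 on |0110>, and 0 on every other basis state. Key observation: gates 3-4 undo each other exactly, leaving only the rest of the circuit to track.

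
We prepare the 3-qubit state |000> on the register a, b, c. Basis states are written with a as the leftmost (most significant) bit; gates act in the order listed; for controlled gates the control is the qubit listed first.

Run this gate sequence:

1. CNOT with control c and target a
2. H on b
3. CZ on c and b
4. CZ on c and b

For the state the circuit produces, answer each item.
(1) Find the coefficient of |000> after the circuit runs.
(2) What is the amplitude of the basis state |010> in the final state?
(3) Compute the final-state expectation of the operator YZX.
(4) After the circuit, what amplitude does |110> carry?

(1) |000> carries amplitude sqrt(2)/2 in the final state. Key observation: steps 3-4 multiply out to the identity, so the circuit reduces to the remaining gates.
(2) The amplitude on |010> is sqrt(2)/2.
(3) The observable YZX averages to 0.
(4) The final state's coefficient on |110> equals 0.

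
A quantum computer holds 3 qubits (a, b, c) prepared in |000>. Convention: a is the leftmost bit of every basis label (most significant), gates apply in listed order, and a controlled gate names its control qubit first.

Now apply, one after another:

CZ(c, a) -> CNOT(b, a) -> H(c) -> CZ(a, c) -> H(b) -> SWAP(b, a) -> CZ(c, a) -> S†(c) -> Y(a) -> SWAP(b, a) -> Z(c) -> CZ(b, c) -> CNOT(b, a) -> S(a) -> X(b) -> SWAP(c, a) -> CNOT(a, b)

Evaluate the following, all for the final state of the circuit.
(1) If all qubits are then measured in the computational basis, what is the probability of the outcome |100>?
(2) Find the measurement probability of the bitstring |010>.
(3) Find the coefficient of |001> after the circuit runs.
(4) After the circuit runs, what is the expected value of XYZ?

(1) The probability of measuring |100> is 1/4.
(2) A full measurement returns |010> with probability 1/4.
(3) The amplitude on |001> is -1/2.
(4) The observable XYZ averages to 1.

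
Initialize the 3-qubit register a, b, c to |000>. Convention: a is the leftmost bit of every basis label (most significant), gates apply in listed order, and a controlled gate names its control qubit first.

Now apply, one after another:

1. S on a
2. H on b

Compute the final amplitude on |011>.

The amplitude on |011> is 0.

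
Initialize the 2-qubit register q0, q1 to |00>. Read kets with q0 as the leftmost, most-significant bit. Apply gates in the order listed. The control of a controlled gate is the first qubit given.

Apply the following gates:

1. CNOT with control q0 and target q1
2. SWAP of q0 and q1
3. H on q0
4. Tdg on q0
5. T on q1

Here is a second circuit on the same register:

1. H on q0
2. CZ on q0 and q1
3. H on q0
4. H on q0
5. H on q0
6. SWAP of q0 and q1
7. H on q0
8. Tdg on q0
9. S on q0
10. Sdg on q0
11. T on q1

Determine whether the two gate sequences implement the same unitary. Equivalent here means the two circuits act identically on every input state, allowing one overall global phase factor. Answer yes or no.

No, they are not equivalent — no single phase factor reconciles the two unitaries.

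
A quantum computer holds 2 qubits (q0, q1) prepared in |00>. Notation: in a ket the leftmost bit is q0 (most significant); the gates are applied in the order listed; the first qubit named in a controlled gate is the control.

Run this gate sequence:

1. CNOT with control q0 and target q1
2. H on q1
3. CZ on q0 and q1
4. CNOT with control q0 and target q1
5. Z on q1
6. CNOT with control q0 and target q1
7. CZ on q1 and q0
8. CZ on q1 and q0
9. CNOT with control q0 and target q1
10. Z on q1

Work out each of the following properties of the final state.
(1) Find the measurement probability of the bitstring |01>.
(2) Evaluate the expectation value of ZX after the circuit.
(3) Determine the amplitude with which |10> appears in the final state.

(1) Outcome |01> occurs with probability 1/2.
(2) The observable ZX averages to 1.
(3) The amplitude on |10> is 0.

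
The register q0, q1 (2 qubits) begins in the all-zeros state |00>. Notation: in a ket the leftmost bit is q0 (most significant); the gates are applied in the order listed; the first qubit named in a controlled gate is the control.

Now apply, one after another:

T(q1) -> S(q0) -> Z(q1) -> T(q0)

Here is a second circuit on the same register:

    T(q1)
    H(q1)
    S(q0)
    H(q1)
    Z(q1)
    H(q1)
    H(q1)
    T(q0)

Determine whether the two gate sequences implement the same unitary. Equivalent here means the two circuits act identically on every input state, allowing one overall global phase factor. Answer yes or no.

Yes: on every input state the two circuits agree up to one overall phase factor.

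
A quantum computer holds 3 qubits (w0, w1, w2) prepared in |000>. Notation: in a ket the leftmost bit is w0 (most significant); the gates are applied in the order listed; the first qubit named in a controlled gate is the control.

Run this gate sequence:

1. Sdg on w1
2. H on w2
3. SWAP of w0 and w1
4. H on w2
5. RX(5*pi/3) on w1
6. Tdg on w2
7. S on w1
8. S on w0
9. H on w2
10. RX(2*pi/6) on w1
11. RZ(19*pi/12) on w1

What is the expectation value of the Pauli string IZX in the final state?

In the final state, IZX has expectation 1/4.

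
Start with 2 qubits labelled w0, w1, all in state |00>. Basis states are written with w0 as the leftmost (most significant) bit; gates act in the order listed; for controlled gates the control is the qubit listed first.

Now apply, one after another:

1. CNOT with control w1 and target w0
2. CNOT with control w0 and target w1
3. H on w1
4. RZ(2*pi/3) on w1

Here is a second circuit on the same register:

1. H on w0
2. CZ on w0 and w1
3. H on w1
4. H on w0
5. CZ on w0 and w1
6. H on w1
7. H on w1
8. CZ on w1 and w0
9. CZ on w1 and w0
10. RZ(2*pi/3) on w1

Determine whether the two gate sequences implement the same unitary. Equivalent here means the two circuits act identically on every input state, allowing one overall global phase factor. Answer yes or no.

Yes, they are equivalent — the unitaries differ by at most a global phase.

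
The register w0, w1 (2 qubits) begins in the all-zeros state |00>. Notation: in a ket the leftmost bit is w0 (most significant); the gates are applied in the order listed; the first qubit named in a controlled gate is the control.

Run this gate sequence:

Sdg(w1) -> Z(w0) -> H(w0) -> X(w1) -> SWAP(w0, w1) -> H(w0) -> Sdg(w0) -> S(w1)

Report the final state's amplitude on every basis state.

The final amplitudes are 1/2 on |00>, I/2 on |01>, I/2 on |10>, -1/2 on |11>.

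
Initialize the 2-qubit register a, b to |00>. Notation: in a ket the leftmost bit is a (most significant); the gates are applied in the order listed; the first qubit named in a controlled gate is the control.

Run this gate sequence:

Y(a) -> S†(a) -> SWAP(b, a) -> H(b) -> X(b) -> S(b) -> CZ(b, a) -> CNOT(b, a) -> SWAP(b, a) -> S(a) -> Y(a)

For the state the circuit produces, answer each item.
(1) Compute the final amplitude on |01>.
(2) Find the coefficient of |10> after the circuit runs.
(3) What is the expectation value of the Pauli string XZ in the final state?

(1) |01> carries amplitude sqrt(2)*I/2 in the final state.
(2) The amplitude on |10> is -sqrt(2)*I/2.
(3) In the final state, XZ has expectation 0.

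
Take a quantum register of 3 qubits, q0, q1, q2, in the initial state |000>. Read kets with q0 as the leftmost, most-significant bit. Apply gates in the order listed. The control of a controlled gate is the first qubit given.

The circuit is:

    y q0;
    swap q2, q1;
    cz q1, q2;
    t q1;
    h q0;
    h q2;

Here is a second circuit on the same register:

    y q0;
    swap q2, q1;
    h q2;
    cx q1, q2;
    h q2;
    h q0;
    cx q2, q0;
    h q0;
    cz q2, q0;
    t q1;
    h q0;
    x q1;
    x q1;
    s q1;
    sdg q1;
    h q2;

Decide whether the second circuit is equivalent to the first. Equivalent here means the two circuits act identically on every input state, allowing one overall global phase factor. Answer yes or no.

Yes: on every input state the two circuits agree up to one overall phase factor.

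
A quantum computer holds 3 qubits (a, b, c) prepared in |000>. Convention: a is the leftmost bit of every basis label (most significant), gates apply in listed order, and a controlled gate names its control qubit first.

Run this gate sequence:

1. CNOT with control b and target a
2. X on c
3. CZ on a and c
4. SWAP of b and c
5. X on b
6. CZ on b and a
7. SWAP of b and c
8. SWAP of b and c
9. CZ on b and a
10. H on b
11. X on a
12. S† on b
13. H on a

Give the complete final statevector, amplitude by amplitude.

The resulting statevector has amplitude 1/2 on |000>, 0 on |001>, -I/2 on |010>, 0 on |011>, -1/2 on |100>, 0 on |101>, I/2 on |110>, 0 on |111>.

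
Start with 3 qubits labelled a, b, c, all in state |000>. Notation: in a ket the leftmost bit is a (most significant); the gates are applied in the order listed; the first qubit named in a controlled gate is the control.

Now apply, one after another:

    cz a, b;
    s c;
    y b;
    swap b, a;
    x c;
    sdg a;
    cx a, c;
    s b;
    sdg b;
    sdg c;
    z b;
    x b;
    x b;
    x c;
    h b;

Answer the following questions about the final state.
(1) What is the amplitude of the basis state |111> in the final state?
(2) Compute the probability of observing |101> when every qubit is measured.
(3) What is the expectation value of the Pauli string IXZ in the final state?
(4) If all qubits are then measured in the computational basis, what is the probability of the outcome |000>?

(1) The final state's coefficient on |111> equals sqrt(2)/2. Key observation: steps 12-13 multiply out to the identity, so the circuit reduces to the remaining gates.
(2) Outcome |101> occurs with probability 1/2.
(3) The observable IXZ averages to -1.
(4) A full measurement returns |000> with probability 0.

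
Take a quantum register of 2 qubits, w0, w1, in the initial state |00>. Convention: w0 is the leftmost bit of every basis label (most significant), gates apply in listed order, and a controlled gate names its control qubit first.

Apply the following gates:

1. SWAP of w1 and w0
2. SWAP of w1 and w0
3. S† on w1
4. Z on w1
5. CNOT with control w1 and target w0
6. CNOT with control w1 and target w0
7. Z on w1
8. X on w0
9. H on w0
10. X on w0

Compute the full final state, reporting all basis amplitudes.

The resulting statevector has amplitude -sqrt(2)/2 on |00>, 0 on |01>, sqrt(2)/2 on |10>, 0 on |11>. Key observation: steps 4-7 multiply out to the identity, so the circuit reduces to the remaining gates.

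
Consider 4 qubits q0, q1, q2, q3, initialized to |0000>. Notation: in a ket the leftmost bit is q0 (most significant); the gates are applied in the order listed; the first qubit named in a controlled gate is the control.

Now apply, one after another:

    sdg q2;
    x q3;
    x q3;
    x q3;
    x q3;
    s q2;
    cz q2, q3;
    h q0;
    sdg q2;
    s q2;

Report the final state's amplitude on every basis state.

The resulting statevector has amplitude sqrt(2)/2 on |0000>, sqrt(2)/2 on |1000>, and 0 on every other basis state. Key observation: steps 1-6 multiply out to the identity, so the circuit reduces to the remaining gates.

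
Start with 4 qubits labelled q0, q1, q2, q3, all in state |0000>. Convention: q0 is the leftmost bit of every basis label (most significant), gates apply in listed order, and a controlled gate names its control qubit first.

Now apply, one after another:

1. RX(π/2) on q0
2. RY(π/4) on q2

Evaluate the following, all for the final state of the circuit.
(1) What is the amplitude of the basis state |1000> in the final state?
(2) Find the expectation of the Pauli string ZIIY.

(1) The amplitude on |1000> is -I*sqrt(2*sqrt(2) + 4)/4.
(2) The expectation value of ZIIY is 0.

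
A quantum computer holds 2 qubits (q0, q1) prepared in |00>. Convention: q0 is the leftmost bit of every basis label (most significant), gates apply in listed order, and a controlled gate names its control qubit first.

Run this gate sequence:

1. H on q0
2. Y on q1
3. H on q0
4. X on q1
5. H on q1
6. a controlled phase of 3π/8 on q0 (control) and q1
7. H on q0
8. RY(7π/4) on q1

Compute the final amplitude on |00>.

The amplitude on |00> is -I*sqrt(sqrt(2) + 2)/4 - I*sqrt(2 - sqrt(2))/4.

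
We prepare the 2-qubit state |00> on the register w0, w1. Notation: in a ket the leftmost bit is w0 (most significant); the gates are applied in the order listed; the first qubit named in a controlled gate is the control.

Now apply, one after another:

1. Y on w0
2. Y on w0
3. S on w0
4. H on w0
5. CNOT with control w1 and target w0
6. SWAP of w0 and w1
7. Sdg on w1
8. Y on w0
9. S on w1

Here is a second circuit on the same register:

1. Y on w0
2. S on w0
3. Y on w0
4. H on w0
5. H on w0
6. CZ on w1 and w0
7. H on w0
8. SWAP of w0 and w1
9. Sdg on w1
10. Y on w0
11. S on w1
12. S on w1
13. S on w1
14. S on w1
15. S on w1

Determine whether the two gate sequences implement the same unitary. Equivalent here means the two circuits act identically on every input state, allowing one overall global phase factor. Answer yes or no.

No: there is an input state on which the two circuits produce genuinely different outputs (not merely differing by a phase).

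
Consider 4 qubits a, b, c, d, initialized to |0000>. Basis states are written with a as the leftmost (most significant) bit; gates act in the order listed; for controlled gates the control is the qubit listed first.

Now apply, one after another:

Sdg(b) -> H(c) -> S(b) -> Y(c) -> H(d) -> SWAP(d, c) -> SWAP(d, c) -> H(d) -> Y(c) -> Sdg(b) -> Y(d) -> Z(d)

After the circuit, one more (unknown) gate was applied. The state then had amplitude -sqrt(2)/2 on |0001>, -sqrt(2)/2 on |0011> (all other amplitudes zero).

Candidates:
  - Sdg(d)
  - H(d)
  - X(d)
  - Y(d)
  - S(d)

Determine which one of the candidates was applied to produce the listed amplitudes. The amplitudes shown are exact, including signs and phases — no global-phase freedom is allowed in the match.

It was Sdg(d) that produced the state shown. Key observation: the block from step 3 through step 10 cancels to the identity and can be dropped.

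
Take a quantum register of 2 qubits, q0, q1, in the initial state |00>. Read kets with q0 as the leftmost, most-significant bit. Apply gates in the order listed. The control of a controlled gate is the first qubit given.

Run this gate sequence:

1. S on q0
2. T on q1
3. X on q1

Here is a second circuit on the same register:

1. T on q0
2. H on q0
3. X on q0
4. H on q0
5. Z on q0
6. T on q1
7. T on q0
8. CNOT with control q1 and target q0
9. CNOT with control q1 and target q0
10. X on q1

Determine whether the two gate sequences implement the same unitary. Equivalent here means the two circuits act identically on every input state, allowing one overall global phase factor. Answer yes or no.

Yes: on every input state the two circuits agree up to one overall phase factor.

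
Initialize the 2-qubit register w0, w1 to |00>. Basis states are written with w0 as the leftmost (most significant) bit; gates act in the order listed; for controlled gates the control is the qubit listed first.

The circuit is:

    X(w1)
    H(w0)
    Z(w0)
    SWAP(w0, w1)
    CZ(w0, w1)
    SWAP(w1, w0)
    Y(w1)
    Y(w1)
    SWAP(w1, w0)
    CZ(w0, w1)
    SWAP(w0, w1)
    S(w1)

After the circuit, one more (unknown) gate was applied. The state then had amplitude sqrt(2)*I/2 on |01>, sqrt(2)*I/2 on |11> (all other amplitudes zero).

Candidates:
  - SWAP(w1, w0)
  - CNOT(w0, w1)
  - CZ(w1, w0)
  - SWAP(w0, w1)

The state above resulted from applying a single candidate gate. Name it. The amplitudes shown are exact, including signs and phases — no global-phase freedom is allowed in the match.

The applied gate was CZ(w1, w0). Key observation: gates 4-11 undo each other exactly, leaving only the rest of the circuit to track.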